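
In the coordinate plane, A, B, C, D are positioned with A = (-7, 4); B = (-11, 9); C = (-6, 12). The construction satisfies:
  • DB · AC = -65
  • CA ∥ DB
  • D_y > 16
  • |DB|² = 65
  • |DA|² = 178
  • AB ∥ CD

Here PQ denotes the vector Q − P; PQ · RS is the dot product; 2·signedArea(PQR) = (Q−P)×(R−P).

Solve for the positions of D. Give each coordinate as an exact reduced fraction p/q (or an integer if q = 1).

D = (-10, 17)

1. D_x = -10  [CA ∥ DB ∩ AB ∥ CD]
2. D_y = 17  [CA ∥ DB ∩ AB ∥ CD]
   → D = (-10, 17)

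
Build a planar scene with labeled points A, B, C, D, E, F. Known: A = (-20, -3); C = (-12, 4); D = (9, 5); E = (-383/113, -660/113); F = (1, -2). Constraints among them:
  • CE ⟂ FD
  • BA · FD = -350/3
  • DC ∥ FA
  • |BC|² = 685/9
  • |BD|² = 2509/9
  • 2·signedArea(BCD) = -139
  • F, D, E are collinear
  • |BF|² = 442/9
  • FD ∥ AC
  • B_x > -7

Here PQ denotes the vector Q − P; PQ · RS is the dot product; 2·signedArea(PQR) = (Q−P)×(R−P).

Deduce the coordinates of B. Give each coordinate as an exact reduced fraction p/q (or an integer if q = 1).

B = (-6, -7/3)

1. B_x = -6  [2·signedArea(BCD) = -139 ∩ BA · FD = -350/3]
2. B_y = -7/3  [2·signedArea(BCD) = -139 ∩ BA · FD = -350/3]
   → B = (-6, -7/3)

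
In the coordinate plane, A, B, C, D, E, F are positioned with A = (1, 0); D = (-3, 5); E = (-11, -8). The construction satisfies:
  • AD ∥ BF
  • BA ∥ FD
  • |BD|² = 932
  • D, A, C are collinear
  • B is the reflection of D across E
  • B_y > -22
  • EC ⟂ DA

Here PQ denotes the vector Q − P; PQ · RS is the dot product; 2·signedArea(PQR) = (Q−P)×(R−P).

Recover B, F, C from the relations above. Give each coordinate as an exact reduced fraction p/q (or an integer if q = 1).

B = (-19, -21)
C = (9/41, 40/41)
F = (-23, -16)

1. B_x = -19  [B is the reflection of D across E]
2. B_y = -21  [B is the reflection of D across E]
   → B = (-19, -21)
3. F_x = -23  [BA ∥ FD ∩ AD ∥ BF]
4. F_y = -16  [BA ∥ FD ∩ AD ∥ BF]
   → F = (-23, -16)
5. C_x = 9/41  [D, A, C are collinear ∩ EC ⟂ DA]
6. C_y = 40/41  [D, A, C are collinear ∩ EC ⟂ DA]
   → C = (9/41, 40/41)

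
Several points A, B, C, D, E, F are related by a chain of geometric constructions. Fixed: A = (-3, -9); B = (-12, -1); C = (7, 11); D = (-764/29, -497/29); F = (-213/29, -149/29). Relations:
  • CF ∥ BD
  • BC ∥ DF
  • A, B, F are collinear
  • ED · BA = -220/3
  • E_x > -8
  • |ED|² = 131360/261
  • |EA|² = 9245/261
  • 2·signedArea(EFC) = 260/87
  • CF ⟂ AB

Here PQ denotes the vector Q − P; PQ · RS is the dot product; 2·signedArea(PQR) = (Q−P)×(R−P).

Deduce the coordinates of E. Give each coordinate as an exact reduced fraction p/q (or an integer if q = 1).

1. E_x = -216/29  [line -9·x + 8·y + -80/3 = 0 ∩ |EA|² = 9245/261]
2. E_y = -439/87  [line -9·x + 8·y + -80/3 = 0 ∩ |EA|² = 9245/261]
   → E = (-216/29, -439/87)

E = (-216/29, -439/87)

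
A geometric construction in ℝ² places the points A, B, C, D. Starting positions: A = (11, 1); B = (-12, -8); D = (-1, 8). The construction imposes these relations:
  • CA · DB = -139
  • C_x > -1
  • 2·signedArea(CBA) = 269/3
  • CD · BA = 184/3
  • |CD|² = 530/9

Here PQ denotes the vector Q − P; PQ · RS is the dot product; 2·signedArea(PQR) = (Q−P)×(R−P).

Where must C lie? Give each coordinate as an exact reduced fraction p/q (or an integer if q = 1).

1. C_x = -2/3  [CD · BA = 184/3 ∩ CA · DB = -139]
2. C_y = 1/3  [CD · BA = 184/3 ∩ CA · DB = -139]
   → C = (-2/3, 1/3)

C = (-2/3, 1/3)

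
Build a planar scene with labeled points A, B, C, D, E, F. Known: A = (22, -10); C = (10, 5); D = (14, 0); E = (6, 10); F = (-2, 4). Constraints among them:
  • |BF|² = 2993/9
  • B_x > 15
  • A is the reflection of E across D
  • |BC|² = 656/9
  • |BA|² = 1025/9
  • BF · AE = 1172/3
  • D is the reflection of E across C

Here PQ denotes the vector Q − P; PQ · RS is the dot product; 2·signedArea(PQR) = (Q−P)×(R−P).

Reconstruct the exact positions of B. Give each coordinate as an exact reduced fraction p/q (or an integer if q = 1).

B = (46/3, -5/3)

1. B_x = 46/3  [line 16·x + -20·y + -836/3 = 0 ∩ |BF|² = 2993/9]
2. B_y = -5/3  [line 16·x + -20·y + -836/3 = 0 ∩ |BF|² = 2993/9]
   → B = (46/3, -5/3)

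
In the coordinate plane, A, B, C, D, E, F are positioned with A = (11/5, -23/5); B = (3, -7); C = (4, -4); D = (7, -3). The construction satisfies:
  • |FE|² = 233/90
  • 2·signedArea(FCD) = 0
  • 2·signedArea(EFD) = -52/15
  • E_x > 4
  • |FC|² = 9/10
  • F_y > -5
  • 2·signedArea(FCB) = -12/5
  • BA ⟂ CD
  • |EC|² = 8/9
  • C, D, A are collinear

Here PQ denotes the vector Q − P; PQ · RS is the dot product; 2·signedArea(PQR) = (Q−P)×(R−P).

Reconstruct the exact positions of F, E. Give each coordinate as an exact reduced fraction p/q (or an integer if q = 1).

1. F_x = 31/10  [2·signedArea(FCD) = 0 ∩ 2·signedArea(FCB) = -12/5]
2. F_y = -43/10  [2·signedArea(FCD) = 0 ∩ 2·signedArea(FCB) = -12/5]
   → F = (31/10, -43/10)
3. E_x = 14/3  [line -13/10·x + 39/10·y + 364/15 = 0 ∩ |EC|² = 8/9]
4. E_y = -14/3  [line -13/10·x + 39/10·y + 364/15 = 0 ∩ |EC|² = 8/9]
   → E = (14/3, -14/3)

E = (14/3, -14/3)
F = (31/10, -43/10)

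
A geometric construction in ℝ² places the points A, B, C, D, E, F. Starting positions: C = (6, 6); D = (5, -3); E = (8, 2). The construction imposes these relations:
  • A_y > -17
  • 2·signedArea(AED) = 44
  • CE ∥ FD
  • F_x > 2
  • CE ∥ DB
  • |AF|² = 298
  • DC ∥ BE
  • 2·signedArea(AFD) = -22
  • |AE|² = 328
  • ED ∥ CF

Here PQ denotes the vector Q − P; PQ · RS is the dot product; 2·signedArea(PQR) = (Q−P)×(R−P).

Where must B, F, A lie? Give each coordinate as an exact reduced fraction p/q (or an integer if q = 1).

A = (6, -16)
B = (7, -7)
F = (3, 1)

1. B_x = 7  [DC ∥ BE ∩ CE ∥ DB]
2. B_y = -7  [DC ∥ BE ∩ CE ∥ DB]
   → B = (7, -7)
3. F_x = 3  [CE ∥ FD ∩ ED ∥ CF]
4. F_y = 1  [CE ∥ FD ∩ ED ∥ CF]
   → F = (3, 1)
5. A_x = 6  [2·signedArea(AED) = 44 ∩ 2·signedArea(AFD) = -22]
6. A_y = -16  [2·signedArea(AED) = 44 ∩ 2·signedArea(AFD) = -22]
   → A = (6, -16)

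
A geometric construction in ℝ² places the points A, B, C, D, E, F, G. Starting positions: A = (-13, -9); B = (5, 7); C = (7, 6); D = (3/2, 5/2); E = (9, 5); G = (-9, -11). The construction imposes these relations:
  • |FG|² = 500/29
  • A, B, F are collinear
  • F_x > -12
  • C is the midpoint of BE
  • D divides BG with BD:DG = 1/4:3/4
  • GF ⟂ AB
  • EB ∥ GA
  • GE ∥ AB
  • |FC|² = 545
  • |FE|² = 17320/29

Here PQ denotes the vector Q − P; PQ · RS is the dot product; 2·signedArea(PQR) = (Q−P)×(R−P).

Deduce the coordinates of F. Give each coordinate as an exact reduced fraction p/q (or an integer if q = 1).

1. F_x = -341/29  [A, B, F are collinear ∩ GF ⟂ AB]
2. F_y = -229/29  [A, B, F are collinear ∩ GF ⟂ AB]
   → F = (-341/29, -229/29)

F = (-341/29, -229/29)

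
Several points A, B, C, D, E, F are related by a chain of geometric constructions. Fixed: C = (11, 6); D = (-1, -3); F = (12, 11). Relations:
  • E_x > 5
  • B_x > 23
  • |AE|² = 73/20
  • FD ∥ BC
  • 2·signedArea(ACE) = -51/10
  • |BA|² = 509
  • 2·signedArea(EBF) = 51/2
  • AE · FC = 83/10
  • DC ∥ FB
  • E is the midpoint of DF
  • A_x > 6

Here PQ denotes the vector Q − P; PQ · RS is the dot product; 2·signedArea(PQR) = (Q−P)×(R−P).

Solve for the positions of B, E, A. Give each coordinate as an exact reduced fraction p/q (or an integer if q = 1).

1. B_x = 24  [FD ∥ BC ∩ DC ∥ FB]
2. B_y = 20  [FD ∥ BC ∩ DC ∥ FB]
   → B = (24, 20)
3. E_x = 11/2  [E is the midpoint of DF]
4. E_y = 4  [E is the midpoint of DF]
   → E = (11/2, 4)
5. A_x = 34/5  [2·signedArea(ACE) = -51/10 ∩ AE · FC = 83/10]
6. A_y = 27/5  [2·signedArea(ACE) = -51/10 ∩ AE · FC = 83/10]
   → A = (34/5, 27/5)

A = (34/5, 27/5)
B = (24, 20)
E = (11/2, 4)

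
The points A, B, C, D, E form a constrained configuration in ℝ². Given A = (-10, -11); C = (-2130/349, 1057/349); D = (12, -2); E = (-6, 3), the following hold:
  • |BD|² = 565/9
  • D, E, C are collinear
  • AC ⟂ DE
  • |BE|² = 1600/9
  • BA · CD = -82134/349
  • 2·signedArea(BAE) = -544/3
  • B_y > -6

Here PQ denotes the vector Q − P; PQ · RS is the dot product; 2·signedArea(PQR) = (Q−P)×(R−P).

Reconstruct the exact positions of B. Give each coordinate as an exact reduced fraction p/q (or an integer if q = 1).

B = (14/3, -5)

1. B_x = 14/3  [2·signedArea(BAE) = -544/3 ∩ BA · CD = -82134/349]
2. B_y = -5  [2·signedArea(BAE) = -544/3 ∩ BA · CD = -82134/349]
   → B = (14/3, -5)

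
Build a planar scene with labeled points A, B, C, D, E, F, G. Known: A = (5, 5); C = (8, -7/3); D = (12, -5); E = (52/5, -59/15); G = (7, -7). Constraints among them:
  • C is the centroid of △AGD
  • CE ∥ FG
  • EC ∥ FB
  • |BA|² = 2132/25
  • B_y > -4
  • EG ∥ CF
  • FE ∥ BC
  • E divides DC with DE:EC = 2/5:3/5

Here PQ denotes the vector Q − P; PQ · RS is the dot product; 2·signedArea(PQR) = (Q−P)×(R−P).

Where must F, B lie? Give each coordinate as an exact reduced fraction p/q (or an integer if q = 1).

B = (11/5, -19/5)
F = (23/5, -27/5)

1. F_x = 23/5  [CE ∥ FG ∩ EG ∥ CF]
2. F_y = -27/5  [CE ∥ FG ∩ EG ∥ CF]
   → F = (23/5, -27/5)
3. B_x = 11/5  [FE ∥ BC ∩ EC ∥ FB]
4. B_y = -19/5  [FE ∥ BC ∩ EC ∥ FB]
   → B = (11/5, -19/5)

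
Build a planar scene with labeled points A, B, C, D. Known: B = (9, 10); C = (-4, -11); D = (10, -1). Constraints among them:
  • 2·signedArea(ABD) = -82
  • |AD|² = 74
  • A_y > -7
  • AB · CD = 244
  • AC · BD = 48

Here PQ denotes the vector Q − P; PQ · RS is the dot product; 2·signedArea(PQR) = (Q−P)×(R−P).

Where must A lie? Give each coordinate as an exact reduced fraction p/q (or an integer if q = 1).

1. A_x = 3  [AC · BD = 48 ∩ 2·signedArea(ABD) = -82]
2. A_y = -6  [AC · BD = 48 ∩ 2·signedArea(ABD) = -82]
   → A = (3, -6)

A = (3, -6)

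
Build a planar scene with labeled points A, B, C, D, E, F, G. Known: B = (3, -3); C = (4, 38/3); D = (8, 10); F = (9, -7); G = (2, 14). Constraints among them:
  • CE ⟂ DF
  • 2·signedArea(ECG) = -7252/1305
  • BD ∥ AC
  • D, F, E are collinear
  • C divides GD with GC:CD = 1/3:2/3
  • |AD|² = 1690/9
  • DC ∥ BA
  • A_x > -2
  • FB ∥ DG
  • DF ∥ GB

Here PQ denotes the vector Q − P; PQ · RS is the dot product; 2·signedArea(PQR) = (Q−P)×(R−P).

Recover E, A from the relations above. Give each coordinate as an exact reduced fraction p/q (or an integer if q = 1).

A = (-1, -1/3)
E = (3406/435, 5608/435)

1. E_x = 3406/435  [D, F, E are collinear ∩ CE ⟂ DF]
2. E_y = 5608/435  [D, F, E are collinear ∩ CE ⟂ DF]
   → E = (3406/435, 5608/435)
3. A_x = -1  [BD ∥ AC ∩ DC ∥ BA]
4. A_y = -1/3  [BD ∥ AC ∩ DC ∥ BA]
   → A = (-1, -1/3)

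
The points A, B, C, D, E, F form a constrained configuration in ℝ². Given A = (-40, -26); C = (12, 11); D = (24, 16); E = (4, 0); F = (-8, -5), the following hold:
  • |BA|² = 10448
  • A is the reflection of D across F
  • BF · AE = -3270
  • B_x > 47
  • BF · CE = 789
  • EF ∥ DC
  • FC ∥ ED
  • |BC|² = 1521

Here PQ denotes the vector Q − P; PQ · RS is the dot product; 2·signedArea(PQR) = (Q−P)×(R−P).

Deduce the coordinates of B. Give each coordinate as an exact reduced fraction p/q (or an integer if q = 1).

1. B_x = 48  [BF · AE = -3270 ∩ BF · CE = 789]
2. B_y = 26  [BF · AE = -3270 ∩ BF · CE = 789]
   → B = (48, 26)

B = (48, 26)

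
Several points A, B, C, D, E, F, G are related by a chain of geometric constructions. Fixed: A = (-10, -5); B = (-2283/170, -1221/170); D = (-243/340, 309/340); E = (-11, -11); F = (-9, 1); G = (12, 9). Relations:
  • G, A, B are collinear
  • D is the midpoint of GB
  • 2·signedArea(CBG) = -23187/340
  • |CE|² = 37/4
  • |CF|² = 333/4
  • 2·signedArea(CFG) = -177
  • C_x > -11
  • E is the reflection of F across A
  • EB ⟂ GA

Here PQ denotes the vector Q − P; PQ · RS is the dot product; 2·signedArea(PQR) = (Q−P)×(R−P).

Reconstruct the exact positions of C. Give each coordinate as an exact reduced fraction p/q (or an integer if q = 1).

C = (-21/2, -8)

1. C_x = -21/2  [2·signedArea(CBG) = -23187/340 ∩ 2·signedArea(CFG) = -177]
2. C_y = -8  [2·signedArea(CBG) = -23187/340 ∩ 2·signedArea(CFG) = -177]
   → C = (-21/2, -8)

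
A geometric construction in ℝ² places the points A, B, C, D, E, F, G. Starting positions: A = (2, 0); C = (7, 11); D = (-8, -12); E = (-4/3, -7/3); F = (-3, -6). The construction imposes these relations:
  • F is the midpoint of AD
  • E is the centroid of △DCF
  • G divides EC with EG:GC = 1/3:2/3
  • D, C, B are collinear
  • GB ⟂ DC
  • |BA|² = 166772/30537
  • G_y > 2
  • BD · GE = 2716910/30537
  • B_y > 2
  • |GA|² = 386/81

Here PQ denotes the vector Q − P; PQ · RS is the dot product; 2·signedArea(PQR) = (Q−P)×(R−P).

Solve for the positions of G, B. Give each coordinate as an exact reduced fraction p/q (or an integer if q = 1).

B = (1442/1131, 7538/3393)
G = (13/9, 19/9)

1. G_x = 13/9  [G divides EC with EG:GC = 1/3:2/3]
2. G_y = 19/9  [G divides EC with EG:GC = 1/3:2/3]
   → G = (13/9, 19/9)
3. B_x = 1442/1131  [D, C, B are collinear ∩ GB ⟂ DC]
4. B_y = 7538/3393  [D, C, B are collinear ∩ GB ⟂ DC]
   → B = (1442/1131, 7538/3393)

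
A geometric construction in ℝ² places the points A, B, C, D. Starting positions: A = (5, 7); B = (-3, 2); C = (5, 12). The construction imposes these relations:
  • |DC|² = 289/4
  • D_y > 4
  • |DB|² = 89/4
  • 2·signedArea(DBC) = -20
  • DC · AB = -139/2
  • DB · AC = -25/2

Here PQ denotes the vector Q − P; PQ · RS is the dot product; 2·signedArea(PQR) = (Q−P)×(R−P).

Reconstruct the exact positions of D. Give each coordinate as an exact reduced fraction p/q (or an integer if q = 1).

1. D_x = 1  [2·signedArea(DBC) = -20 ∩ DB · AC = -25/2]
2. D_y = 9/2  [2·signedArea(DBC) = -20 ∩ DB · AC = -25/2]
   → D = (1, 9/2)

D = (1, 9/2)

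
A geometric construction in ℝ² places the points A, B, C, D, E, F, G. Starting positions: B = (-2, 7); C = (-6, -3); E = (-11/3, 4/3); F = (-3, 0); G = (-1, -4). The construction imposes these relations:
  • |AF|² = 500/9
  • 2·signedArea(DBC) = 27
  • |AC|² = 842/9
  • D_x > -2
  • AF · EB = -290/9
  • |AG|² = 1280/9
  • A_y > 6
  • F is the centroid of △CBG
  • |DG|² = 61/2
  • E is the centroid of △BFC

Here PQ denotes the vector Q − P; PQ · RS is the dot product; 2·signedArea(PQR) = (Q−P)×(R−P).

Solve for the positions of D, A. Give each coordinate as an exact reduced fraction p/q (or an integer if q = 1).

A = (-19/3, 20/3)
D = (-3/2, 3/2)

1. D_x = -3/2  [line 10·x + -4·y + 21 = 0 ∩ |DG|² = 61/2]
2. D_y = 3/2  [line 10·x + -4·y + 21 = 0 ∩ |DG|² = 61/2]
   → D = (-3/2, 3/2)
3. A_x = -19/3  [line -5/3·x + -17/3·y + 245/9 = 0 ∩ |AC|² = 842/9]
4. A_y = 20/3  [line -5/3·x + -17/3·y + 245/9 = 0 ∩ |AC|² = 842/9]
   → A = (-19/3, 20/3)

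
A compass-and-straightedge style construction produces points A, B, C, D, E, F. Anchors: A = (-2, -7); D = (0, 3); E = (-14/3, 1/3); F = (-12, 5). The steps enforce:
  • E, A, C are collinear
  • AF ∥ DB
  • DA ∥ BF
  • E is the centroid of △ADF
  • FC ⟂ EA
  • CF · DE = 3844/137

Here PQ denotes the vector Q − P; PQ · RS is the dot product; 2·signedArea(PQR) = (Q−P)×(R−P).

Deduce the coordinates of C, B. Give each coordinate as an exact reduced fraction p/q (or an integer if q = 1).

B = (-10, 15)
C = (-962/137, 933/137)

1. C_x = -962/137  [E, A, C are collinear ∩ FC ⟂ EA]
2. C_y = 933/137  [E, A, C are collinear ∩ FC ⟂ EA]
   → C = (-962/137, 933/137)
3. B_x = -10  [DA ∥ BF ∩ AF ∥ DB]
4. B_y = 15  [DA ∥ BF ∩ AF ∥ DB]
   → B = (-10, 15)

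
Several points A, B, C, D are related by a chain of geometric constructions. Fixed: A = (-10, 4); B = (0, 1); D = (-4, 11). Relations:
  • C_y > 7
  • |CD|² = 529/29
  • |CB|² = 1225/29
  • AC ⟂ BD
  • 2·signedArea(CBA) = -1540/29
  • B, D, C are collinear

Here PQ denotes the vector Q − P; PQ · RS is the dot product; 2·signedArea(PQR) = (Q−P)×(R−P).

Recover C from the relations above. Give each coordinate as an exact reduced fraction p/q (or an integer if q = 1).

1. C_x = -70/29  [B, D, C are collinear ∩ AC ⟂ BD]
2. C_y = 204/29  [B, D, C are collinear ∩ AC ⟂ BD]
   → C = (-70/29, 204/29)

C = (-70/29, 204/29)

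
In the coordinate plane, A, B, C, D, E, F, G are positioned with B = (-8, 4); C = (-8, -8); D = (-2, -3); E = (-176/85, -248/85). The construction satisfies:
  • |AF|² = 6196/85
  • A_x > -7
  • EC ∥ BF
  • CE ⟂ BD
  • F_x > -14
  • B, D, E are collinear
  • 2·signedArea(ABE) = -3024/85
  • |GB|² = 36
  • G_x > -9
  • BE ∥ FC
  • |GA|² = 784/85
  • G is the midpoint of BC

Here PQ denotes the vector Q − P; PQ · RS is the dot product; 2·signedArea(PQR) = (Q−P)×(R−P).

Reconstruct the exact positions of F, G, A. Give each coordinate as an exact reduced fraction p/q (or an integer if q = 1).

A = (-512/85, -366/85)
F = (-1184/85, -92/85)
G = (-8, -2)

1. F_x = -1184/85  [BE ∥ FC ∩ EC ∥ BF]
2. F_y = -92/85  [BE ∥ FC ∩ EC ∥ BF]
   → F = (-1184/85, -92/85)
3. G_x = -8  [G is the midpoint of BC]
4. G_y = -2  [G is the midpoint of BC]
   → G = (-8, -2)
5. A_x = -512/85  [line 588/85·x + 504/85·y + 336/5 = 0 ∩ |AF|² = 6196/85]
6. A_y = -366/85  [line 588/85·x + 504/85·y + 336/5 = 0 ∩ |AF|² = 6196/85]
   → A = (-512/85, -366/85)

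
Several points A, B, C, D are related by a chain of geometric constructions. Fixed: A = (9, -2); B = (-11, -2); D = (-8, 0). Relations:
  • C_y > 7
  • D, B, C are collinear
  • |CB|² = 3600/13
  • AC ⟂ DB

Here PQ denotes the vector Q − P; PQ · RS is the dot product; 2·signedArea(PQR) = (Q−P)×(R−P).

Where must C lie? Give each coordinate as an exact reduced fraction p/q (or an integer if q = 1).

1. C_x = 37/13  [D, B, C are collinear ∩ AC ⟂ DB]
2. C_y = 94/13  [D, B, C are collinear ∩ AC ⟂ DB]
   → C = (37/13, 94/13)

C = (37/13, 94/13)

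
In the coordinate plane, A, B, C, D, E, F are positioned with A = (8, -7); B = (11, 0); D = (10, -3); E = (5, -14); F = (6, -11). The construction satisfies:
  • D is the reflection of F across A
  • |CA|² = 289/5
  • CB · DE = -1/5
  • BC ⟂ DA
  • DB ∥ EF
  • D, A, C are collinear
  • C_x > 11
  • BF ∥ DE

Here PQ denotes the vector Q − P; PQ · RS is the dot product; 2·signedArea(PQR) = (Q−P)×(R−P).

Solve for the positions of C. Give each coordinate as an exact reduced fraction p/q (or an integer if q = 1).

1. C_x = 57/5  [D, A, C are collinear ∩ BC ⟂ DA]
2. C_y = -1/5  [D, A, C are collinear ∩ BC ⟂ DA]
   → C = (57/5, -1/5)

C = (57/5, -1/5)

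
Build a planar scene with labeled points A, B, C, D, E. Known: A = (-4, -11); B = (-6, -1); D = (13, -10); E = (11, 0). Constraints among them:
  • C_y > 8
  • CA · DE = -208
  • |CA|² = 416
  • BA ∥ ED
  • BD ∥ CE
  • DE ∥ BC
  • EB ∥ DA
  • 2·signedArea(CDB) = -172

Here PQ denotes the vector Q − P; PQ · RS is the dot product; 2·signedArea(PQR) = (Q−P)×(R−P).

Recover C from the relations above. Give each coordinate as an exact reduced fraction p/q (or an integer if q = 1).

C = (-8, 9)

1. C_x = -8  [BD ∥ CE ∩ DE ∥ BC]
2. C_y = 9  [BD ∥ CE ∩ DE ∥ BC]
   → C = (-8, 9)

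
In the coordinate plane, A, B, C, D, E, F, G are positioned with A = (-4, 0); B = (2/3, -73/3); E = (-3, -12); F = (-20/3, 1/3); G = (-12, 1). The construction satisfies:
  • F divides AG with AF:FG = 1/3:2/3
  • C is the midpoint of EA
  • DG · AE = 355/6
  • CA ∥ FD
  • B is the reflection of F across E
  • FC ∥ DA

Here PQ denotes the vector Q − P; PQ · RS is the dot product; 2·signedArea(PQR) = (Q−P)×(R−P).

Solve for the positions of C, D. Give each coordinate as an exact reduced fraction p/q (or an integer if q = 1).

1. C_x = -7/2  [C is the midpoint of EA]
2. C_y = -6  [C is the midpoint of EA]
   → C = (-7/2, -6)
3. D_x = -43/6  [FC ∥ DA ∩ CA ∥ FD]
4. D_y = 19/3  [FC ∥ DA ∩ CA ∥ FD]
   → D = (-43/6, 19/3)

C = (-7/2, -6)
D = (-43/6, 19/3)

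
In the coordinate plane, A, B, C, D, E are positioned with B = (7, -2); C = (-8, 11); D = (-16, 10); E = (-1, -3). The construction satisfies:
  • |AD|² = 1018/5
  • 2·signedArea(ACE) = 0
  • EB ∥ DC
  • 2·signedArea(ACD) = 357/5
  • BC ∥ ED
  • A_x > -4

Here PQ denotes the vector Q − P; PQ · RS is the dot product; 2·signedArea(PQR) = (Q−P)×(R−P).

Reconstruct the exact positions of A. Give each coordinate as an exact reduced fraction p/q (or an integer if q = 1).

A = (-19/5, 13/5)

1. A_x = -19/5  [2·signedArea(ACE) = 0 ∩ 2·signedArea(ACD) = 357/5]
2. A_y = 13/5  [2·signedArea(ACE) = 0 ∩ 2·signedArea(ACD) = 357/5]
   → A = (-19/5, 13/5)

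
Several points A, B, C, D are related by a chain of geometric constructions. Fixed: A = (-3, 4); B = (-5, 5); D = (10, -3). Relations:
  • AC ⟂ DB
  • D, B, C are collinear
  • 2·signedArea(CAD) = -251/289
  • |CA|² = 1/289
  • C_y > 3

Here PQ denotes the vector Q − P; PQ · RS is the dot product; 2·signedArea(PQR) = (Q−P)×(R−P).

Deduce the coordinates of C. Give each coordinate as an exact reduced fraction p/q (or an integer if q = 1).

C = (-875/289, 1141/289)

1. C_x = -875/289  [D, B, C are collinear ∩ AC ⟂ DB]
2. C_y = 1141/289  [D, B, C are collinear ∩ AC ⟂ DB]
   → C = (-875/289, 1141/289)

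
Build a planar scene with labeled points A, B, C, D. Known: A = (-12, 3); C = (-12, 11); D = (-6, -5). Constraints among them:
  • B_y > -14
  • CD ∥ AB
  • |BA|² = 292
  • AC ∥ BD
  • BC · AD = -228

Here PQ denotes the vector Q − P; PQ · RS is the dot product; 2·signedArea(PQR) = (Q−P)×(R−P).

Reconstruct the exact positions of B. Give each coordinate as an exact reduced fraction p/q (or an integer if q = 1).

1. B_x = -6  [AC ∥ BD ∩ CD ∥ AB]
2. B_y = -13  [AC ∥ BD ∩ CD ∥ AB]
   → B = (-6, -13)

B = (-6, -13)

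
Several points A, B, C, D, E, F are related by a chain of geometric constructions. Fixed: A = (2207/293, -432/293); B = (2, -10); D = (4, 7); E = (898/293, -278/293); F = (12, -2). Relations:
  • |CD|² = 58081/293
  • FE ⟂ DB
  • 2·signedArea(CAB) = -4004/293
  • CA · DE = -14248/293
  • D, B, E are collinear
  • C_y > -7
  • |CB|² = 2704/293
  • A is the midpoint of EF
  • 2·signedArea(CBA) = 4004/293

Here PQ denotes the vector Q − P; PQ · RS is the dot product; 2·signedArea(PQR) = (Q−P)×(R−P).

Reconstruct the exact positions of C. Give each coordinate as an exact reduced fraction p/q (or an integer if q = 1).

1. C_x = 690/293  [CA · DE = -14248/293 ∩ 2·signedArea(CAB) = -4004/293]
2. C_y = -2046/293  [CA · DE = -14248/293 ∩ 2·signedArea(CAB) = -4004/293]
   → C = (690/293, -2046/293)

C = (690/293, -2046/293)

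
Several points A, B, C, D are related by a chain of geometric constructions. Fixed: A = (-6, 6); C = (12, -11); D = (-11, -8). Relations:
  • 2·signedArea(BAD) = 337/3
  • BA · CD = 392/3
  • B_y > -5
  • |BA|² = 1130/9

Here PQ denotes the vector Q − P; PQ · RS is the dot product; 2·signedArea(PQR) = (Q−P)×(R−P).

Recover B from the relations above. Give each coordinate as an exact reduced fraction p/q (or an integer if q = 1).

B = (-5/3, -13/3)

1. B_x = -5/3  [BA · CD = 392/3 ∩ 2·signedArea(BAD) = 337/3]
2. B_y = -13/3  [BA · CD = 392/3 ∩ 2·signedArea(BAD) = 337/3]
   → B = (-5/3, -13/3)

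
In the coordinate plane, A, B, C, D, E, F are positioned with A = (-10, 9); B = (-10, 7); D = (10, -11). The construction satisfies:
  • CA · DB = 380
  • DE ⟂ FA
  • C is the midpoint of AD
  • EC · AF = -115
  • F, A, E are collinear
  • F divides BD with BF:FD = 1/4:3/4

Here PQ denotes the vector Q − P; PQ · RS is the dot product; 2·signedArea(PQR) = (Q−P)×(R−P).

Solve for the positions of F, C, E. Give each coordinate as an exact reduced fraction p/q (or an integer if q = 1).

1. F_x = -5  [F divides BD with BF:FD = 1/4:3/4]
2. F_y = 5/2  [F divides BD with BF:FD = 1/4:3/4]
   → F = (-5, 5/2)
3. C_x = 0  [C is the midpoint of AD]
4. C_y = -1  [C is the midpoint of AD]
   → C = (0, -1)
5. E_x = 1910/269  [F, A, E are collinear ∩ DE ⟂ FA]
6. E_y = -3559/269  [F, A, E are collinear ∩ DE ⟂ FA]
   → E = (1910/269, -3559/269)

C = (0, -1)
E = (1910/269, -3559/269)
F = (-5, 5/2)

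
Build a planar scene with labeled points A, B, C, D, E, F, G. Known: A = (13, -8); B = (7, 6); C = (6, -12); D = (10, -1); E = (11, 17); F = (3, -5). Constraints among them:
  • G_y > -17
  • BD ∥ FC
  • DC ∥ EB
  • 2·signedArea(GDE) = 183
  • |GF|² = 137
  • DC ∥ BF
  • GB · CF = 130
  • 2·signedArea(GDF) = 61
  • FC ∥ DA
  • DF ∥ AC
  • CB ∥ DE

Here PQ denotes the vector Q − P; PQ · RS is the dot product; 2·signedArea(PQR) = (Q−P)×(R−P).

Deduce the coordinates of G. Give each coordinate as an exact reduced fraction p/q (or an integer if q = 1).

1. G_x = -1  [GB · CF = 130 ∩ 2·signedArea(GDE) = 183]
2. G_y = -16  [GB · CF = 130 ∩ 2·signedArea(GDE) = 183]
   → G = (-1, -16)

G = (-1, -16)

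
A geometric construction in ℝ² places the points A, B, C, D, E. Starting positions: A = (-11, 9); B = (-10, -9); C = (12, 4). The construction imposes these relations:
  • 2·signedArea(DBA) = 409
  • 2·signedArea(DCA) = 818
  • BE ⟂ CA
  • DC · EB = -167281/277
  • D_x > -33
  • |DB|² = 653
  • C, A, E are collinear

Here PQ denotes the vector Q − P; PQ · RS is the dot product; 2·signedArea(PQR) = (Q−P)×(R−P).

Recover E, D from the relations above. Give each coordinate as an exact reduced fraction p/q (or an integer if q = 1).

1. E_x = -3495/554  [C, A, E are collinear ∩ BE ⟂ CA]
2. E_y = 4421/554  [C, A, E are collinear ∩ BE ⟂ CA]
   → E = (-3495/554, 4421/554)
3. D_x = -32  [2·signedArea(DBA) = 409 ∩ 2·signedArea(DCA) = 818]
4. D_y = -22  [2·signedArea(DBA) = 409 ∩ 2·signedArea(DCA) = 818]
   → D = (-32, -22)

D = (-32, -22)
E = (-3495/554, 4421/554)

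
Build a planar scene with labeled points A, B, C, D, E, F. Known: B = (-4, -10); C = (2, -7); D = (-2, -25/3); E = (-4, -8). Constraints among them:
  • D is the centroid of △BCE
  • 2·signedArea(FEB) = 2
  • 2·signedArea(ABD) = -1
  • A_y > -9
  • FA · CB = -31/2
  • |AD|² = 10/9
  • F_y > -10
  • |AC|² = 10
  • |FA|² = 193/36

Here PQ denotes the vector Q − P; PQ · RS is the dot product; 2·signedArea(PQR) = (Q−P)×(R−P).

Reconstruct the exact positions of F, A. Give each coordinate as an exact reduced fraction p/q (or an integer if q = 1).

A = (-1, -8)
F = (-3, -55/6)

1. F_x = -3  [2·signedArea(FEB) = 2]
2. A_x = -1  [line -5/3·x + 2·y + 43/3 = 0 ∩ |AD|² = 10/9]
3. A_y = -8  [line -5/3·x + 2·y + 43/3 = 0 ∩ |AD|² = 10/9]
   → A = (-1, -8)
4. F_x = -3  [FA · CB = -31/2 ∩ 2·signedArea(FEB) = 2]
5. F_y = -55/6  [FA · CB = -31/2 ∩ 2·signedArea(FEB) = 2]
   → F = (-3, -55/6)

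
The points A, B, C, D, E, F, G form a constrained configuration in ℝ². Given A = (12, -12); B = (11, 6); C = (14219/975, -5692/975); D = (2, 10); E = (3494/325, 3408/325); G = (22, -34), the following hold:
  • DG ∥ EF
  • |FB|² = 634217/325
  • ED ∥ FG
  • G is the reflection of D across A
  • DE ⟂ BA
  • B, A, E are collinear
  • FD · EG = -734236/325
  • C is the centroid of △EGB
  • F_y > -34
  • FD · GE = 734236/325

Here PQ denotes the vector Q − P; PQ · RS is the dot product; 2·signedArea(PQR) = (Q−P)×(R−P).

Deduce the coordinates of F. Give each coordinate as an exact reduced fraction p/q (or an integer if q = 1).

F = (9994/325, -10892/325)

1. F_x = 9994/325  [ED ∥ FG ∩ DG ∥ EF]
2. F_y = -10892/325  [ED ∥ FG ∩ DG ∥ EF]
   → F = (9994/325, -10892/325)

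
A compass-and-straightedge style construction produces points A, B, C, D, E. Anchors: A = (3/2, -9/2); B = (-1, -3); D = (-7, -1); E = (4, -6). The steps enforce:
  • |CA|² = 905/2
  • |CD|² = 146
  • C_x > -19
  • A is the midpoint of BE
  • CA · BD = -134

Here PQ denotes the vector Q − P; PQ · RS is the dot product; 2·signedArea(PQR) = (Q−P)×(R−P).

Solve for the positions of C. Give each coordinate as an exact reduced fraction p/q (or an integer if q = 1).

C = (-18, 4)

1. C_x = -18  [line 6·x + -2·y + 116 = 0 ∩ |CA|² = 905/2]
2. C_y = 4  [line 6·x + -2·y + 116 = 0 ∩ |CA|² = 905/2]
   → C = (-18, 4)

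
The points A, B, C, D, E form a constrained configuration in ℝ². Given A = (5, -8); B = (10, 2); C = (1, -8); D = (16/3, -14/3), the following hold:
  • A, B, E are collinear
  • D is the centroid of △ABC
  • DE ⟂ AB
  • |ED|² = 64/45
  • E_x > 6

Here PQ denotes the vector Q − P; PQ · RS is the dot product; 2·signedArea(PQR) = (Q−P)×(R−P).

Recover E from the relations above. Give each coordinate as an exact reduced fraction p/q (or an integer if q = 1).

E = (32/5, -26/5)

1. E_x = 32/5  [A, B, E are collinear ∩ DE ⟂ AB]
2. E_y = -26/5  [A, B, E are collinear ∩ DE ⟂ AB]
   → E = (32/5, -26/5)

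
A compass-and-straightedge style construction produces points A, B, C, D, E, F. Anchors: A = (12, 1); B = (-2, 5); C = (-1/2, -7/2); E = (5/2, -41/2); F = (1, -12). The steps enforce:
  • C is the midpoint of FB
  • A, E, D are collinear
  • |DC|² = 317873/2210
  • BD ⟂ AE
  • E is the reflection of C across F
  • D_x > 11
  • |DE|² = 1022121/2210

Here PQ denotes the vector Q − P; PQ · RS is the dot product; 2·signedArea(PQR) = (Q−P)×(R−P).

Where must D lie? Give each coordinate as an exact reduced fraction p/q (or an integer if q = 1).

D = (12367/1105, -916/1105)

1. D_x = 12367/1105  [A, E, D are collinear ∩ BD ⟂ AE]
2. D_y = -916/1105  [A, E, D are collinear ∩ BD ⟂ AE]
   → D = (12367/1105, -916/1105)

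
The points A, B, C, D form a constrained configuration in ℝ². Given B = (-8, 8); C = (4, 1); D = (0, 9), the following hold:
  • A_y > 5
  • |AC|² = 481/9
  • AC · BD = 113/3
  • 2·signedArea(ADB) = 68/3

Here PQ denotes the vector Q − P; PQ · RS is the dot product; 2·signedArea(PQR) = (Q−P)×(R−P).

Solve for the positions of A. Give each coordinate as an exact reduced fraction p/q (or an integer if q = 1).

1. A_x = -4/3  [AC · BD = 113/3 ∩ 2·signedArea(ADB) = 68/3]
2. A_y = 6  [AC · BD = 113/3 ∩ 2·signedArea(ADB) = 68/3]
   → A = (-4/3, 6)

A = (-4/3, 6)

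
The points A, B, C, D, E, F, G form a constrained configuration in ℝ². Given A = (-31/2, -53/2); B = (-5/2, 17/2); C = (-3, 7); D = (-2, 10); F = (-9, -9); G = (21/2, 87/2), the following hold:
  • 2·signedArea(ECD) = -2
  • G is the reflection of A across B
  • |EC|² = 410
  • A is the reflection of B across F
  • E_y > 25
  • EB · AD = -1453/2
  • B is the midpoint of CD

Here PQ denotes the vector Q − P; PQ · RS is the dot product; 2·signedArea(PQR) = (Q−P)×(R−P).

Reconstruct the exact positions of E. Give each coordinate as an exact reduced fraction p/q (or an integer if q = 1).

E = (4, 26)

1. E_x = 4  [EB · AD = -1453/2 ∩ 2·signedArea(ECD) = -2]
2. E_y = 26  [EB · AD = -1453/2 ∩ 2·signedArea(ECD) = -2]
   → E = (4, 26)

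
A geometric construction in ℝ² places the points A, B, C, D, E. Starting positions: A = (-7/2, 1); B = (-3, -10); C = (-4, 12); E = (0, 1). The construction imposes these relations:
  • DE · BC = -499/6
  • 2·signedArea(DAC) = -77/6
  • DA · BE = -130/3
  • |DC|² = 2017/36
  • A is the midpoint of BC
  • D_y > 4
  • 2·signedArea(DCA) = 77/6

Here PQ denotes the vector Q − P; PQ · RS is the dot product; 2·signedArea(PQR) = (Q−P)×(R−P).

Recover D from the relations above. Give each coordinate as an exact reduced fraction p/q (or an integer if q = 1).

1. D_x = -5/2  [2·signedArea(DAC) = -77/6 ∩ DA · BE = -130/3]
2. D_y = 14/3  [2·signedArea(DAC) = -77/6 ∩ DA · BE = -130/3]
   → D = (-5/2, 14/3)

D = (-5/2, 14/3)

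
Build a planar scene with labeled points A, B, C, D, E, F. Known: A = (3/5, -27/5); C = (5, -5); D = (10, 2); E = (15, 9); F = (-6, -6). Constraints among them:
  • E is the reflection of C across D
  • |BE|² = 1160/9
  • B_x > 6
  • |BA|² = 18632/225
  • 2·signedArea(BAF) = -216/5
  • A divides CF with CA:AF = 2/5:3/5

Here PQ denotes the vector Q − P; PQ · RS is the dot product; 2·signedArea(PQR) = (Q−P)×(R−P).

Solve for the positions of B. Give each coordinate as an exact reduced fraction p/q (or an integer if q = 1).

1. B_x = 19/3  [line 3/5·x + -33/5·y + 36/5 = 0 ∩ |BA|² = 18632/225]
2. B_y = 5/3  [line 3/5·x + -33/5·y + 36/5 = 0 ∩ |BA|² = 18632/225]
   → B = (19/3, 5/3)

B = (19/3, 5/3)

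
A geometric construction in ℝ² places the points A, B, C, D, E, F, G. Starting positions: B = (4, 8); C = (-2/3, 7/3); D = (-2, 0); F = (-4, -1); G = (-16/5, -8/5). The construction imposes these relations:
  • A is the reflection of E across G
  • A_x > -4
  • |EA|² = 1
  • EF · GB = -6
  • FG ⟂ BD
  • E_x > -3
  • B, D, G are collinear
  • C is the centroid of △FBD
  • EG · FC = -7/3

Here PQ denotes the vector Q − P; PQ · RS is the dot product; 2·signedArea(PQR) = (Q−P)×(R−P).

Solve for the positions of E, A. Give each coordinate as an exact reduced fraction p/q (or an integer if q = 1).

1. E_x = -29/10  [EF · GB = -6 ∩ EG · FC = -7/3]
2. E_y = -6/5  [EF · GB = -6 ∩ EG · FC = -7/3]
   → E = (-29/10, -6/5)
3. A_x = -7/2  [A is the reflection of E across G]
4. A_y = -2  [A is the reflection of E across G]
   → A = (-7/2, -2)

A = (-7/2, -2)
E = (-29/10, -6/5)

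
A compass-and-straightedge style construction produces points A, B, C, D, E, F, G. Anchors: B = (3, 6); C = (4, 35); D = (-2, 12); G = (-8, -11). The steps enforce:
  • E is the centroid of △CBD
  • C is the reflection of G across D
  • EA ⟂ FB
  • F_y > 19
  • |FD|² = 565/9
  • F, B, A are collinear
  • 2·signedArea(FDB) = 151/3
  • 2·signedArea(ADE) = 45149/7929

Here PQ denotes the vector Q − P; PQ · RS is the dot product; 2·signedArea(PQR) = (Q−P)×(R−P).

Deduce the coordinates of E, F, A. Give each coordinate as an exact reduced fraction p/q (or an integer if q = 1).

1. E_x = 5/3  [E is the centroid of △CBD]
2. E_y = 53/3  [E is the centroid of △CBD]
   → E = (5/3, 53/3)
3. F_x = 0  [line 6·x + 5·y + -295/3 = 0 ∩ |FD|² = 565/9]
4. F_y = 59/3  [line 6·x + 5·y + -295/3 = 0 ∩ |FD|² = 565/9]
   → F = (0, 59/3)
5. A_x = 873/1762  [F, B, A are collinear ∩ EA ⟂ FB]
6. A_y = 92027/5286  [F, B, A are collinear ∩ EA ⟂ FB]
   → A = (873/1762, 92027/5286)

A = (873/1762, 92027/5286)
E = (5/3, 53/3)
F = (0, 59/3)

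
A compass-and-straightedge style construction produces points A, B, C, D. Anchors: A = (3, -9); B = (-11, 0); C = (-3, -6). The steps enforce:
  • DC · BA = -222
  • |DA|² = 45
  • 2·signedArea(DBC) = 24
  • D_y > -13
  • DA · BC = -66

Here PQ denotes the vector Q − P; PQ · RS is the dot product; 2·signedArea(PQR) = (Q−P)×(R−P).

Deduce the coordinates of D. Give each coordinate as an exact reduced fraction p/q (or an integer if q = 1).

D = (9, -12)

1. D_x = 9  [DC · BA = -222 ∩ DA · BC = -66]
2. D_y = -12  [DC · BA = -222 ∩ DA · BC = -66]
   → D = (9, -12)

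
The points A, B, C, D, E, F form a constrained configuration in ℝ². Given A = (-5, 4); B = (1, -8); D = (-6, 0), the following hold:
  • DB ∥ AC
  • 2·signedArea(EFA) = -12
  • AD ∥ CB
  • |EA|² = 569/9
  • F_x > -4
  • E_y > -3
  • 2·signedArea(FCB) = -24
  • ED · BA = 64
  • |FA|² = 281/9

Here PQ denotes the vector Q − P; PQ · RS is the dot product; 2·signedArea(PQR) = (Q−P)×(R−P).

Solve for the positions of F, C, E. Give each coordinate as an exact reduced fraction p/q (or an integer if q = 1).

1. C_x = 2  [AD ∥ CB ∩ DB ∥ AC]
2. C_y = -4  [AD ∥ CB ∩ DB ∥ AC]
   → C = (2, -4)
3. E_x = -2/3  [line 6·x + -12·y + -28 = 0 ∩ |EA|² = 569/9]
4. E_y = -8/3  [line 6·x + -12·y + -28 = 0 ∩ |EA|² = 569/9]
   → E = (-2/3, -8/3)
5. F_x = -10/3  [2·signedArea(FCB) = -24 ∩ 2·signedArea(EFA) = -12]
6. F_y = -4/3  [2·signedArea(FCB) = -24 ∩ 2·signedArea(EFA) = -12]
   → F = (-10/3, -4/3)

C = (2, -4)
E = (-2/3, -8/3)
F = (-10/3, -4/3)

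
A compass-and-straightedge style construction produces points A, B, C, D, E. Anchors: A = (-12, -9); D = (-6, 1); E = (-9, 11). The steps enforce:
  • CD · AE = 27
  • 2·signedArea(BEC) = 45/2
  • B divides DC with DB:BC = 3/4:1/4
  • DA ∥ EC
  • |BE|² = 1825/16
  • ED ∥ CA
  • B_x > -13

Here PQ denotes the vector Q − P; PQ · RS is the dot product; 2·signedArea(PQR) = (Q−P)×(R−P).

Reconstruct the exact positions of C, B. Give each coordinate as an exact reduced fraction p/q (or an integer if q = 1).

B = (-51/4, 1)
C = (-15, 1)

1. C_x = -15  [ED ∥ CA ∩ DA ∥ EC]
2. C_y = 1  [ED ∥ CA ∩ DA ∥ EC]
   → C = (-15, 1)
3. B_x = -51/4  [B divides DC with DB:BC = 3/4:1/4]
4. B_y = 1  [B divides DC with DB:BC = 3/4:1/4]
   → B = (-51/4, 1)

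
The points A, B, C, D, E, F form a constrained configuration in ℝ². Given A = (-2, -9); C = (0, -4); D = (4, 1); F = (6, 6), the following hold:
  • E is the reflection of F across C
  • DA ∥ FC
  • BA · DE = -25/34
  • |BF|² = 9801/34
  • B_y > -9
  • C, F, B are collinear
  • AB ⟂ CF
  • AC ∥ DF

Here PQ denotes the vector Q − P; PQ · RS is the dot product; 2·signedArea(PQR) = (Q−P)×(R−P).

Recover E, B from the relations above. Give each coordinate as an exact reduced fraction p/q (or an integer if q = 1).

1. E_x = -6  [E is the reflection of F across C]
2. E_y = -14  [E is the reflection of F across C]
   → E = (-6, -14)
3. B_x = -93/34  [C, F, B are collinear ∩ AB ⟂ CF]
4. B_y = -291/34  [C, F, B are collinear ∩ AB ⟂ CF]
   → B = (-93/34, -291/34)

B = (-93/34, -291/34)
E = (-6, -14)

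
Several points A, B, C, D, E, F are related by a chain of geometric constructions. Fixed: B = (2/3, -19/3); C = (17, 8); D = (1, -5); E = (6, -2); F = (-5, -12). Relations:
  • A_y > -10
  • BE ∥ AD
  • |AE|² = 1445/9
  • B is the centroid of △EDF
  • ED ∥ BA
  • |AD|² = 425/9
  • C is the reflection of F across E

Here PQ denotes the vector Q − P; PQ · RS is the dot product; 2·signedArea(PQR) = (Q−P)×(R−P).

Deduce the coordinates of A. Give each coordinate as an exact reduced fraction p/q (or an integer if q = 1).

1. A_x = -13/3  [BE ∥ AD ∩ ED ∥ BA]
2. A_y = -28/3  [BE ∥ AD ∩ ED ∥ BA]
   → A = (-13/3, -28/3)

A = (-13/3, -28/3)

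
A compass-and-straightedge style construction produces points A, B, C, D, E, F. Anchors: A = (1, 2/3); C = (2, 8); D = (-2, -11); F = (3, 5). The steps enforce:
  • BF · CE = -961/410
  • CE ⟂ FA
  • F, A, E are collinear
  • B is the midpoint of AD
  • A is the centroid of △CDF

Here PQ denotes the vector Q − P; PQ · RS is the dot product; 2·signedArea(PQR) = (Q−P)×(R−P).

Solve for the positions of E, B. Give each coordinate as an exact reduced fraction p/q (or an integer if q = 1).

B = (-1/2, -31/6)
E = (813/205, 1454/205)

1. E_x = 813/205  [F, A, E are collinear ∩ CE ⟂ FA]
2. E_y = 1454/205  [F, A, E are collinear ∩ CE ⟂ FA]
   → E = (813/205, 1454/205)
3. B_x = -1/2  [B is the midpoint of AD]
4. B_y = -31/6  [B is the midpoint of AD]
   → B = (-1/2, -31/6)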